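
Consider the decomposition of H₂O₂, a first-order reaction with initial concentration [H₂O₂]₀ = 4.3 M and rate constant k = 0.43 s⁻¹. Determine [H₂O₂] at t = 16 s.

0.004421 M

Step 1: For a first-order reaction: [H₂O₂] = [H₂O₂]₀ × e^(-kt)
Step 2: [H₂O₂] = 4.3 × e^(-0.43 × 16)
Step 3: [H₂O₂] = 4.3 × e^(-6.88)
Step 4: [H₂O₂] = 4.3 × 0.00102814 = 0.004421 M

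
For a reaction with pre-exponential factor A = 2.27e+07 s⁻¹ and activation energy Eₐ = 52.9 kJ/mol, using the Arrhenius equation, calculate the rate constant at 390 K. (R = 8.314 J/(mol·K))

1.86e+00 s⁻¹

Step 1: Use the Arrhenius equation: k = A × exp(-Eₐ/RT)
Step 2: Convert Eₐ to J/mol: 52.9 kJ/mol = 52900 J/mol
Step 3: Calculate the exponent: -Eₐ/(RT) = -52900/(8.314 × 390) = -16.31477
Step 4: k = 2.27e+07 × exp(-16.31477)
Step 5: k = 2.27e+07 × 8.21458e-08 = 1.8647e+00 s⁻¹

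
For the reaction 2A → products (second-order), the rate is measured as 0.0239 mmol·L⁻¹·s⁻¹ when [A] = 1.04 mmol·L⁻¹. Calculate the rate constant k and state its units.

0.0221 (mmol·L⁻¹)⁻¹·s⁻¹

Step 1: rate = k[A]^2, so k = rate / [A]^2.
Step 2: k = 0.0239 / (1.04)^2 = 0.0239 / 1.082.
Step 3: k = 0.0221 (mmol·L⁻¹)⁻¹·s⁻¹.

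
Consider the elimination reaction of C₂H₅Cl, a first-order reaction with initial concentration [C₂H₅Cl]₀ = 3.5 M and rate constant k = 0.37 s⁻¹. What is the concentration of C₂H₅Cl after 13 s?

0.02852 M

Step 1: For a first-order reaction: [C₂H₅Cl] = [C₂H₅Cl]₀ × e^(-kt)
Step 2: [C₂H₅Cl] = 3.5 × e^(-0.37 × 13)
Step 3: [C₂H₅Cl] = 3.5 × e^(-4.81)
Step 4: [C₂H₅Cl] = 3.5 × 0.00814786 = 0.02852 M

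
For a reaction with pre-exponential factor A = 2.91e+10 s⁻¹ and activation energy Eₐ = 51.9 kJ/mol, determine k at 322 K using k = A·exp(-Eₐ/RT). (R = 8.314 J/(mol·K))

1.11e+02 s⁻¹

Step 1: Use the Arrhenius equation: k = A × exp(-Eₐ/RT)
Step 2: Convert Eₐ to J/mol: 51.9 kJ/mol = 51900 J/mol
Step 3: Calculate the exponent: -Eₐ/(RT) = -51900/(8.314 × 322) = -19.38659
Step 4: k = 2.91e+10 × exp(-19.38659)
Step 5: k = 2.91e+10 × 3.80637e-09 = 1.1077e+02 s⁻¹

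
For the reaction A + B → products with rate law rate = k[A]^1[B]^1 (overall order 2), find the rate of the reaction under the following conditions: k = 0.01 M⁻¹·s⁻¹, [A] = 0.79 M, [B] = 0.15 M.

0.001185 M/s

Step 1: The rate law is rate = k[A]^1[B]^1, overall order = 1+1 = 2
Step 2: Substitute values: rate = 0.01 × (0.79)^1 × (0.15)^1
Step 3: rate = 0.01 × 0.79 × 0.15 = 0.001185 M/s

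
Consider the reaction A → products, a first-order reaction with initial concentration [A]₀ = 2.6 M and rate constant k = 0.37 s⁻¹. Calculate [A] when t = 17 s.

0.004822 M

Step 1: For a first-order reaction: [A] = [A]₀ × e^(-kt)
Step 2: [A] = 2.6 × e^(-0.37 × 17)
Step 3: [A] = 2.6 × e^(-6.29)
Step 4: [A] = 2.6 × 0.00185476 = 0.004822 M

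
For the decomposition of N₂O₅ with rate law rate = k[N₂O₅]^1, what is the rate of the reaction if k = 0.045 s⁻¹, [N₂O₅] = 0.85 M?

0.03825 M/s

Step 1: Identify the rate law: rate = k[N₂O₅]^1
Step 2: Substitute values: rate = 0.045 × (0.85)^1
Step 3: Calculate: rate = 0.045 × 0.85 = 0.03825 M/s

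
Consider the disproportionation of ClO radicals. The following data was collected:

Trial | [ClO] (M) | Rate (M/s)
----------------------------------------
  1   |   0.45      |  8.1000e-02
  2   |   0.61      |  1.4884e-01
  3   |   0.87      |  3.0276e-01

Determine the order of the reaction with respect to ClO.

second order (2)

Step 1: Compare trials to find order n where rate₂/rate₁ = ([ClO]₂/[ClO]₁)^n
Step 2: rate₂/rate₁ = 1.4884e-01/8.1000e-02 = 1.838
Step 3: [ClO]₂/[ClO]₁ = 0.61/0.45 = 1.356
Step 4: n = ln(1.838)/ln(1.356) = 2.00 ≈ 2
Step 5: The reaction is second order in ClO.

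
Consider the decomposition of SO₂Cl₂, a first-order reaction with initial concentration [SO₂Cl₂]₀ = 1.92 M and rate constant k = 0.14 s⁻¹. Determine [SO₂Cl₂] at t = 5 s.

0.9534 M

Step 1: For a first-order reaction: [SO₂Cl₂] = [SO₂Cl₂]₀ × e^(-kt)
Step 2: [SO₂Cl₂] = 1.92 × e^(-0.14 × 5)
Step 3: [SO₂Cl₂] = 1.92 × e^(-0.7)
Step 4: [SO₂Cl₂] = 1.92 × 0.496585 = 0.9534 M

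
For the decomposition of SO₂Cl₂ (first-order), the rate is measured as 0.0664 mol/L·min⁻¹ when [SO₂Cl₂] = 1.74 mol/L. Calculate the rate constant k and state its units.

0.03816 min⁻¹

Step 1: rate = k[SO₂Cl₂]^1, so k = rate / [SO₂Cl₂]^1.
Step 2: k = 0.0664 / (1.74)^1 = 0.0664 / 1.74.
Step 3: k = 0.03816 min⁻¹.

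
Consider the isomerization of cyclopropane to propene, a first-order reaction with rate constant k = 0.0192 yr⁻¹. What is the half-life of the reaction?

36.1 yr

Step 1: For a first-order reaction, t₁/₂ = ln(2)/k
Step 2: t₁/₂ = ln(2)/0.0192
Step 3: t₁/₂ = 0.6931/0.0192 = 36.1 yr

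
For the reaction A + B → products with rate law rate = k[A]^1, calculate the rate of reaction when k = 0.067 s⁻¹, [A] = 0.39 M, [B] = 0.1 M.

0.02613 M/s

Step 1: The rate law is rate = k[A]^1
Step 2: Note that the rate does not depend on [B] (zero order in B).
Step 3: rate = 0.067 × (0.39)^1 = 0.02613 M/s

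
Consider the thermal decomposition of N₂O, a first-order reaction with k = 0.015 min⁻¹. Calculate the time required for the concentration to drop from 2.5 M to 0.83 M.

73.51 min

Step 1: For first-order: t = ln([N₂O]₀/[N₂O])/k
Step 2: t = ln(2.5/0.83)/0.015
Step 3: t = ln(3.012)/0.015
Step 4: t = 1.103/0.015 = 73.51 min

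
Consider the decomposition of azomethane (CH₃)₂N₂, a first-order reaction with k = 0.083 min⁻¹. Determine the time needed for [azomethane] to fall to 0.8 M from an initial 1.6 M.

8.351 min

Step 1: For first-order: t = ln([azomethane]₀/[azomethane])/k
Step 2: t = ln(1.6/0.8)/0.083
Step 3: t = ln(2)/0.083
Step 4: t = 0.6931/0.083 = 8.351 min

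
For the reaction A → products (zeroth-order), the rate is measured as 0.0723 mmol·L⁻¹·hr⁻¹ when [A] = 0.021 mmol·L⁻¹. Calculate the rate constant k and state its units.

0.0723 mmol·L⁻¹·hr⁻¹

Step 1: For a zeroth-order reaction, rate = k (independent of concentration).
Step 2: k = rate = 0.0723 mmol·L⁻¹·hr⁻¹.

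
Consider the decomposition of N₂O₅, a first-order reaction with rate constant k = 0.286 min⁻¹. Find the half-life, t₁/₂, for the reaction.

2.424 min

Step 1: For a first-order reaction, t₁/₂ = ln(2)/k
Step 2: t₁/₂ = ln(2)/0.286
Step 3: t₁/₂ = 0.6931/0.286 = 2.424 min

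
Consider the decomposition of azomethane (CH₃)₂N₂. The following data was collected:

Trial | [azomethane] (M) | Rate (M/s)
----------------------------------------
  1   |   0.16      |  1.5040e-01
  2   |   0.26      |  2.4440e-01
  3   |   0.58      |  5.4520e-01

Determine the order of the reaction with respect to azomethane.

first order (1)

Step 1: Compare trials to find order n where rate₂/rate₁ = ([azomethane]₂/[azomethane]₁)^n
Step 2: rate₂/rate₁ = 2.4440e-01/1.5040e-01 = 1.625
Step 3: [azomethane]₂/[azomethane]₁ = 0.26/0.16 = 1.625
Step 4: n = ln(1.625)/ln(1.625) = 1.00 ≈ 1
Step 5: The reaction is first order in azomethane.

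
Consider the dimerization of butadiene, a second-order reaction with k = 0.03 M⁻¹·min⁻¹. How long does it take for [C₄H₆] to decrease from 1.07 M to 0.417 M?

48.78 min

Step 1: For second-order: t = (1/[C₄H₆] - 1/[C₄H₆]₀)/k
Step 2: t = (1/0.417 - 1/1.07)/0.03
Step 3: t = (2.398 - 0.9346)/0.03
Step 4: t = 1.464/0.03 = 48.78 min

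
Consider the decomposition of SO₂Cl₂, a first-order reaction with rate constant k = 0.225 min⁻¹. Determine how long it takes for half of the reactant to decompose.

3.081 min

Step 1: For a first-order reaction, t₁/₂ = ln(2)/k
Step 2: t₁/₂ = ln(2)/0.225
Step 3: t₁/₂ = 0.6931/0.225 = 3.081 min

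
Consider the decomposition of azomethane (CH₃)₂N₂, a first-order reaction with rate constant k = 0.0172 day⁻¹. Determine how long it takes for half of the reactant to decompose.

40.3 day

Step 1: For a first-order reaction, t₁/₂ = ln(2)/k
Step 2: t₁/₂ = ln(2)/0.0172
Step 3: t₁/₂ = 0.6931/0.0172 = 40.3 day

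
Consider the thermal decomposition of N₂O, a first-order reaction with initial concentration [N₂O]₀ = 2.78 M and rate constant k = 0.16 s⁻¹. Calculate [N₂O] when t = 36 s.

0.00876 M

Step 1: For a first-order reaction: [N₂O] = [N₂O]₀ × e^(-kt)
Step 2: [N₂O] = 2.78 × e^(-0.16 × 36)
Step 3: [N₂O] = 2.78 × e^(-5.76)
Step 4: [N₂O] = 2.78 × 0.00315111 = 0.00876 M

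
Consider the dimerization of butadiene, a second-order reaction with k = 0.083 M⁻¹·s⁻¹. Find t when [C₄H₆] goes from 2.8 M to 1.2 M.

5.737 s

Step 1: For second-order: t = (1/[C₄H₆] - 1/[C₄H₆]₀)/k
Step 2: t = (1/1.2 - 1/2.8)/0.083
Step 3: t = (0.8333 - 0.3571)/0.083
Step 4: t = 0.4762/0.083 = 5.737 s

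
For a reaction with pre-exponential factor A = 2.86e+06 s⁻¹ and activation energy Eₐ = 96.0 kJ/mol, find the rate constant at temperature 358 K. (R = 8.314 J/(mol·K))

2.81e-08 s⁻¹

Step 1: Use the Arrhenius equation: k = A × exp(-Eₐ/RT)
Step 2: Convert Eₐ to J/mol: 96.0 kJ/mol = 96000 J/mol
Step 3: Calculate the exponent: -Eₐ/(RT) = -96000/(8.314 × 358) = -32.25360
Step 4: k = 2.86e+06 × exp(-32.25360)
Step 5: k = 2.86e+06 × 9.82742e-15 = 2.8106e-08 s⁻¹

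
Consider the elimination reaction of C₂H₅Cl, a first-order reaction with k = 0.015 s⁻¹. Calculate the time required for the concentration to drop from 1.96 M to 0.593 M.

79.7 s

Step 1: For first-order: t = ln([C₂H₅Cl]₀/[C₂H₅Cl])/k
Step 2: t = ln(1.96/0.593)/0.015
Step 3: t = ln(3.305)/0.015
Step 4: t = 1.196/0.015 = 79.7 s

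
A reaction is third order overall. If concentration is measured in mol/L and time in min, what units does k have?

(mol/L)⁻²·min⁻¹

Step 1: For overall order n, rate = k × (concentration)^n.
Step 2: Rate has units mol/L·min⁻¹; concentration term has units (mol/L)^3.
Step 3: k = rate / (concentration)^n, so units of k = (mol/L)^(1-3)·min⁻¹ = (mol/L)⁻²·min⁻¹.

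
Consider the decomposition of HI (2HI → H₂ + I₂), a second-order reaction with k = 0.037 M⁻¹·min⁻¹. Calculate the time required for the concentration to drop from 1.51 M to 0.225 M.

102.2 min

Step 1: For second-order: t = (1/[HI] - 1/[HI]₀)/k
Step 2: t = (1/0.225 - 1/1.51)/0.037
Step 3: t = (4.444 - 0.6623)/0.037
Step 4: t = 3.782/0.037 = 102.2 min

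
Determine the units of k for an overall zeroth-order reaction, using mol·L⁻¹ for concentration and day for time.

mol·L⁻¹·day⁻¹

Step 1: For overall order n, rate = k × (concentration)^n.
Step 2: Rate has units mol·L⁻¹·day⁻¹; concentration term has units (mol·L⁻¹)^0.
Step 3: k = rate / (concentration)^n, so units of k = (mol·L⁻¹)^(1-0)·day⁻¹ = mol·L⁻¹·day⁻¹.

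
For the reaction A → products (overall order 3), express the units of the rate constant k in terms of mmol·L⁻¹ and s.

(mmol·L⁻¹)⁻²·s⁻¹

Step 1: For overall order n, rate = k × (concentration)^n.
Step 2: Rate has units mmol·L⁻¹·s⁻¹; concentration term has units (mmol·L⁻¹)^3.
Step 3: k = rate / (concentration)^n, so units of k = (mmol·L⁻¹)^(1-3)·s⁻¹ = (mmol·L⁻¹)⁻²·s⁻¹.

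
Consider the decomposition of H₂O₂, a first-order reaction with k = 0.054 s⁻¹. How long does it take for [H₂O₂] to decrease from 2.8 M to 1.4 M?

12.84 s

Step 1: For first-order: t = ln([H₂O₂]₀/[H₂O₂])/k
Step 2: t = ln(2.8/1.4)/0.054
Step 3: t = ln(2)/0.054
Step 4: t = 0.6931/0.054 = 12.84 s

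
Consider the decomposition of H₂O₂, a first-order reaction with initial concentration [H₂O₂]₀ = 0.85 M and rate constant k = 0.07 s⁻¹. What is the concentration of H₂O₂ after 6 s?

0.5585 M

Step 1: For a first-order reaction: [H₂O₂] = [H₂O₂]₀ × e^(-kt)
Step 2: [H₂O₂] = 0.85 × e^(-0.07 × 6)
Step 3: [H₂O₂] = 0.85 × e^(-0.42)
Step 4: [H₂O₂] = 0.85 × 0.657047 = 0.5585 M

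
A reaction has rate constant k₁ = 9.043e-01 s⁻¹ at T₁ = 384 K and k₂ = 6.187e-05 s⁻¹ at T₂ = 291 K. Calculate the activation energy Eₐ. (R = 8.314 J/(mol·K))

95.8 kJ/mol

Step 1: Use the two-temperature Arrhenius form: ln(k₂/k₁) = -Eₐ/R × (1/T₂ - 1/T₁)
Step 2: ln(k₂/k₁) = ln(6.187e-05/9.043e-01) = ln(6.84176e-05) = -9.58988
Step 3: 1/T₂ - 1/T₁ = 1/291 - 1/384 = 8.322595e-04 K⁻¹
Step 4: Eₐ = -R × ln(k₂/k₁) / (1/T₂ - 1/T₁) = -8.314 × -9.58988 / 8.322595e-04
Step 5: Eₐ = 9.5800e+04 J/mol = 95.8 kJ/mol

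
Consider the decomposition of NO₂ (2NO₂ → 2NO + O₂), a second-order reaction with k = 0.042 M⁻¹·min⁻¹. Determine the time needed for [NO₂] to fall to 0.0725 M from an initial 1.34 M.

310.6 min

Step 1: For second-order: t = (1/[NO₂] - 1/[NO₂]₀)/k
Step 2: t = (1/0.0725 - 1/1.34)/0.042
Step 3: t = (13.79 - 0.7463)/0.042
Step 4: t = 13.05/0.042 = 310.6 min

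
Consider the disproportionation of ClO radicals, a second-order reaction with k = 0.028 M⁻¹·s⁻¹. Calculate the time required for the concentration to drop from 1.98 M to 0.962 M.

19.09 s

Step 1: For second-order: t = (1/[ClO] - 1/[ClO]₀)/k
Step 2: t = (1/0.962 - 1/1.98)/0.028
Step 3: t = (1.04 - 0.5051)/0.028
Step 4: t = 0.5345/0.028 = 19.09 s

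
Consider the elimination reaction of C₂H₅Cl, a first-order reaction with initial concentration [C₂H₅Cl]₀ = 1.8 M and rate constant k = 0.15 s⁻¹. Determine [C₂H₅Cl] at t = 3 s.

1.148 M

Step 1: For a first-order reaction: [C₂H₅Cl] = [C₂H₅Cl]₀ × e^(-kt)
Step 2: [C₂H₅Cl] = 1.8 × e^(-0.15 × 3)
Step 3: [C₂H₅Cl] = 1.8 × e^(-0.45)
Step 4: [C₂H₅Cl] = 1.8 × 0.637628 = 1.148 M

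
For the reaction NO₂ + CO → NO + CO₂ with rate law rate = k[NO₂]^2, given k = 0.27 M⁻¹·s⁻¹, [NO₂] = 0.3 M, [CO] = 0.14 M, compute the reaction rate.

0.0243 M/s

Step 1: The rate law is rate = k[NO₂]^2
Step 2: Note that the rate does not depend on [CO] (zero order in CO).
Step 3: rate = 0.27 × (0.3)^2 = 0.0243 M/s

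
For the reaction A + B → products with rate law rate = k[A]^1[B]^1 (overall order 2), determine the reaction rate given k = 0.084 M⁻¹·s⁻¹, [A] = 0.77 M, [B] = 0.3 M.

0.0194 M/s

Step 1: The rate law is rate = k[A]^1[B]^1, overall order = 1+1 = 2
Step 2: Substitute values: rate = 0.084 × (0.77)^1 × (0.3)^1
Step 3: rate = 0.084 × 0.77 × 0.3 = 0.019404 M/s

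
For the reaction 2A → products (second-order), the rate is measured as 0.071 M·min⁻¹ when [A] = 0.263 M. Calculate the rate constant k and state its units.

1.026 M⁻¹·min⁻¹

Step 1: rate = k[A]^2, so k = rate / [A]^2.
Step 2: k = 0.071 / (0.263)^2 = 0.071 / 0.06917.
Step 3: k = 1.026 M⁻¹·min⁻¹.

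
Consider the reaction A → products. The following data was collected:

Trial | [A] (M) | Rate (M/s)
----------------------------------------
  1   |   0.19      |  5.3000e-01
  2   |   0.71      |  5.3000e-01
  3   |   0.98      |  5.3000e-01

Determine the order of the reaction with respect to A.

zeroth order (0)

Step 1: Compare trials - when concentration changes, rate stays constant.
Step 2: rate₂/rate₁ = 5.3000e-01/5.3000e-01 = 1
Step 3: [A]₂/[A]₁ = 0.71/0.19 = 3.737
Step 4: Since rate ratio ≈ (conc ratio)^0, the reaction is zeroth order.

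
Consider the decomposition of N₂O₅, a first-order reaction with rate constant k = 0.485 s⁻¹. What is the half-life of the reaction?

1.429 s

Step 1: For a first-order reaction, t₁/₂ = ln(2)/k
Step 2: t₁/₂ = ln(2)/0.485
Step 3: t₁/₂ = 0.6931/0.485 = 1.429 s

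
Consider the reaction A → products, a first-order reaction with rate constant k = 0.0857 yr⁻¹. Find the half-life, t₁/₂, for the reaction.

8.088 yr

Step 1: For a first-order reaction, t₁/₂ = ln(2)/k
Step 2: t₁/₂ = ln(2)/0.0857
Step 3: t₁/₂ = 0.6931/0.0857 = 8.088 yr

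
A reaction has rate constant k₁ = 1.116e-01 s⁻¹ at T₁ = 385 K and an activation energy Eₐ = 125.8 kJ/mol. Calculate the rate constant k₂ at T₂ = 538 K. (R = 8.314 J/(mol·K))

7.975e+03 s⁻¹

Step 1: Use the two-temperature Arrhenius form: ln(k₂/k₁) = -Eₐ/R × (1/T₂ - 1/T₁)
Step 2: Convert Eₐ to J/mol: 125.8 kJ/mol = 125800 J/mol
Step 3: 1/T₂ - 1/T₁ = 1/538 - 1/385 = -7.386665e-04 K⁻¹
Step 4: ln(k₂/k₁) = -125800/8.314 × -7.386665e-04 = 11.17684
Step 5: k₂ = k₁ × exp(11.17684) = 1.116e-01 × 7.14562e+04 = 7.975e+03 s⁻¹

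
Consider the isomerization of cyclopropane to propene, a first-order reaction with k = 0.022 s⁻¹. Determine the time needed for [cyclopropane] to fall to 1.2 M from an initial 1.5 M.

10.14 s

Step 1: For first-order: t = ln([cyclopropane]₀/[cyclopropane])/k
Step 2: t = ln(1.5/1.2)/0.022
Step 3: t = ln(1.25)/0.022
Step 4: t = 0.2231/0.022 = 10.14 s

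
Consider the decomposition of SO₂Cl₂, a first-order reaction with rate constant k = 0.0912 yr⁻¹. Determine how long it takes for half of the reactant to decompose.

7.6 yr

Step 1: For a first-order reaction, t₁/₂ = ln(2)/k
Step 2: t₁/₂ = ln(2)/0.0912
Step 3: t₁/₂ = 0.6931/0.0912 = 7.6 yr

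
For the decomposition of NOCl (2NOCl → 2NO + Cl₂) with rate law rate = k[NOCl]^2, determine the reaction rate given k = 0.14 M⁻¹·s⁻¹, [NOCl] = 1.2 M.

0.2016 M/s

Step 1: Identify the rate law: rate = k[NOCl]^2
Step 2: Substitute values: rate = 0.14 × (1.2)^2
Step 3: Calculate: rate = 0.14 × 1.44 = 0.2016 M/s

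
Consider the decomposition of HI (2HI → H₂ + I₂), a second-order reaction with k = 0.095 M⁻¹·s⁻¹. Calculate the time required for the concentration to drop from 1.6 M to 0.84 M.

5.952 s

Step 1: For second-order: t = (1/[HI] - 1/[HI]₀)/k
Step 2: t = (1/0.84 - 1/1.6)/0.095
Step 3: t = (1.19 - 0.625)/0.095
Step 4: t = 0.5655/0.095 = 5.952 s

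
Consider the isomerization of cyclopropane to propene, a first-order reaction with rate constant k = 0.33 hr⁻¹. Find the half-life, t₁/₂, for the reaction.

2.1 hr

Step 1: For a first-order reaction, t₁/₂ = ln(2)/k
Step 2: t₁/₂ = ln(2)/0.33
Step 3: t₁/₂ = 0.6931/0.33 = 2.1 hr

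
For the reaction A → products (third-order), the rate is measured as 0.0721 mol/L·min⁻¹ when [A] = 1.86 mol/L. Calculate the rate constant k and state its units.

0.0112 (mol/L)⁻²·min⁻¹

Step 1: rate = k[A]^3, so k = rate / [A]^3.
Step 2: k = 0.0721 / (1.86)^3 = 0.0721 / 6.435.
Step 3: k = 0.0112 (mol/L)⁻²·min⁻¹.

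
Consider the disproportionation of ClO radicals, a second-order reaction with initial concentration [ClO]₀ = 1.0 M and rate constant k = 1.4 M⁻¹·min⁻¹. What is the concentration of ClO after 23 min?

0.03012 M

Step 1: For a second-order reaction: 1/[ClO] = 1/[ClO]₀ + kt
Step 2: 1/[ClO] = 1/1.0 + 1.4 × 23
Step 3: 1/[ClO] = 1 + 32.2 = 33.2
Step 4: [ClO] = 1/33.2 = 0.03012 M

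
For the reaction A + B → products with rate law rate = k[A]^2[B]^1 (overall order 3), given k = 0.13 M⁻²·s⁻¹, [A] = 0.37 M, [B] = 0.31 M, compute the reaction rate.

0.005517 M/s

Step 1: The rate law is rate = k[A]^2[B]^1, overall order = 2+1 = 3
Step 2: Substitute values: rate = 0.13 × (0.37)^2 × (0.31)^1
Step 3: rate = 0.13 × 0.1369 × 0.31 = 0.00551707 M/s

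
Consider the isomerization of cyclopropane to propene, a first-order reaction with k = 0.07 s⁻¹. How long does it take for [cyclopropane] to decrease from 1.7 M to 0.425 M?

19.8 s

Step 1: For first-order: t = ln([cyclopropane]₀/[cyclopropane])/k
Step 2: t = ln(1.7/0.425)/0.07
Step 3: t = ln(4)/0.07
Step 4: t = 1.386/0.07 = 19.8 s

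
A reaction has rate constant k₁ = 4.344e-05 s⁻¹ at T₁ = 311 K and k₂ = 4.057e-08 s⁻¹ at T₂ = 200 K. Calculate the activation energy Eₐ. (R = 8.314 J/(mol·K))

32.5 kJ/mol

Step 1: Use the two-temperature Arrhenius form: ln(k₂/k₁) = -Eₐ/R × (1/T₂ - 1/T₁)
Step 2: ln(k₂/k₁) = ln(4.057e-08/4.344e-05) = ln(0.000933932) = -6.97611
Step 3: 1/T₂ - 1/T₁ = 1/200 - 1/311 = 1.784566e-03 K⁻¹
Step 4: Eₐ = -R × ln(k₂/k₁) / (1/T₂ - 1/T₁) = -8.314 × -6.97611 / 1.784566e-03
Step 5: Eₐ = 3.2501e+04 J/mol = 32.5 kJ/mol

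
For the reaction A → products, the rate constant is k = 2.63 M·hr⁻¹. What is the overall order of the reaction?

zeroth order (0)

Step 1: The units of k for an nth-order reaction are (concentration)^(1-n)·(time)⁻¹.
Step 2: Here k has units M·hr⁻¹, so the concentration exponent is 1.
Step 3: 1 - n = 1 ⇒ n = 0. The reaction is zeroth order.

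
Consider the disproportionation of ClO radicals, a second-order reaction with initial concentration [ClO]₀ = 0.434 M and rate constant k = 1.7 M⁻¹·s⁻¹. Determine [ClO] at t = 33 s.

0.01712 M

Step 1: For a second-order reaction: 1/[ClO] = 1/[ClO]₀ + kt
Step 2: 1/[ClO] = 1/0.434 + 1.7 × 33
Step 3: 1/[ClO] = 2.304 + 56.1 = 58.4
Step 4: [ClO] = 1/58.4 = 0.01712 M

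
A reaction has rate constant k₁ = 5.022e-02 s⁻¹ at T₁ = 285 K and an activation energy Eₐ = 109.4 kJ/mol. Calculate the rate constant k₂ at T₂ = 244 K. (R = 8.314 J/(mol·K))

2.146e-05 s⁻¹

Step 1: Use the two-temperature Arrhenius form: ln(k₂/k₁) = -Eₐ/R × (1/T₂ - 1/T₁)
Step 2: Convert Eₐ to J/mol: 109.4 kJ/mol = 109400 J/mol
Step 3: 1/T₂ - 1/T₁ = 1/244 - 1/285 = 5.895887e-04 K⁻¹
Step 4: ln(k₂/k₁) = -109400/8.314 × 5.895887e-04 = -7.75812
Step 5: k₂ = k₁ × exp(-7.75812) = 5.022e-02 × 4.27259e-04 = 2.146e-05 s⁻¹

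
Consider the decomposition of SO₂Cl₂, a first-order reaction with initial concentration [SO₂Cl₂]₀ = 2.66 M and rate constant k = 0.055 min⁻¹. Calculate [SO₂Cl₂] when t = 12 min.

1.375 M

Step 1: For a first-order reaction: [SO₂Cl₂] = [SO₂Cl₂]₀ × e^(-kt)
Step 2: [SO₂Cl₂] = 2.66 × e^(-0.055 × 12)
Step 3: [SO₂Cl₂] = 2.66 × e^(-0.66)
Step 4: [SO₂Cl₂] = 2.66 × 0.516851 = 1.375 M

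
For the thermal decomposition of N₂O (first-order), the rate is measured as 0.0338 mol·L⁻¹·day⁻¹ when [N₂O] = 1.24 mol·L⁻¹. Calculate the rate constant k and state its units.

0.02726 day⁻¹

Step 1: rate = k[N₂O]^1, so k = rate / [N₂O]^1.
Step 2: k = 0.0338 / (1.24)^1 = 0.0338 / 1.24.
Step 3: k = 0.02726 day⁻¹.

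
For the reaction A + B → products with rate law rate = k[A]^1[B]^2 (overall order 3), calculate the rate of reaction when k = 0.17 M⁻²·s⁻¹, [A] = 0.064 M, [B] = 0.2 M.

0.0004352 M/s

Step 1: The rate law is rate = k[A]^1[B]^2, overall order = 1+2 = 3
Step 2: Substitute values: rate = 0.17 × (0.064)^1 × (0.2)^2
Step 3: rate = 0.17 × 0.064 × 0.04 = 0.0004352 M/s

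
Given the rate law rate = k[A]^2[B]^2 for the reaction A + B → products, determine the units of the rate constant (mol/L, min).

(mol/L)⁻³·min⁻¹

Step 1: Overall order = 2 + 2 = 4.
Step 2: rate has units mol/L·min⁻¹; [A]^2[B]^2 has units (mol/L)^4.
Step 3: k = rate/([A]^2[B]^2), so units of k = (mol/L)^(1-4)·min⁻¹ = (mol/L)⁻³·min⁻¹.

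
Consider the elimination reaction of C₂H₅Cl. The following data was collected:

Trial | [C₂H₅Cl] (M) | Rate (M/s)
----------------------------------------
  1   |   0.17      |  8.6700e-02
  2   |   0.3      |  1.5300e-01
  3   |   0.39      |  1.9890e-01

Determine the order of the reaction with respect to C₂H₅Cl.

first order (1)

Step 1: Compare trials to find order n where rate₂/rate₁ = ([C₂H₅Cl]₂/[C₂H₅Cl]₁)^n
Step 2: rate₂/rate₁ = 1.5300e-01/8.6700e-02 = 1.765
Step 3: [C₂H₅Cl]₂/[C₂H₅Cl]₁ = 0.3/0.17 = 1.765
Step 4: n = ln(1.765)/ln(1.765) = 1.00 ≈ 1
Step 5: The reaction is first order in C₂H₅Cl.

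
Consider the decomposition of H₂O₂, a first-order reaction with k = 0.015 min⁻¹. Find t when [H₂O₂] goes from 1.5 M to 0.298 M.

107.7 min

Step 1: For first-order: t = ln([H₂O₂]₀/[H₂O₂])/k
Step 2: t = ln(1.5/0.298)/0.015
Step 3: t = ln(5.034)/0.015
Step 4: t = 1.616/0.015 = 107.7 min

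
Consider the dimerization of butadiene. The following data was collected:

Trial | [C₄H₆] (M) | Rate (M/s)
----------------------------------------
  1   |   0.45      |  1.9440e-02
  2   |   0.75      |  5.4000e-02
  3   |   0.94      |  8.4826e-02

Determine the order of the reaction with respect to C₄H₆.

second order (2)

Step 1: Compare trials to find order n where rate₂/rate₁ = ([C₄H₆]₂/[C₄H₆]₁)^n
Step 2: rate₂/rate₁ = 5.4000e-02/1.9440e-02 = 2.778
Step 3: [C₄H₆]₂/[C₄H₆]₁ = 0.75/0.45 = 1.667
Step 4: n = ln(2.778)/ln(1.667) = 2.00 ≈ 2
Step 5: The reaction is second order in C₄H₆.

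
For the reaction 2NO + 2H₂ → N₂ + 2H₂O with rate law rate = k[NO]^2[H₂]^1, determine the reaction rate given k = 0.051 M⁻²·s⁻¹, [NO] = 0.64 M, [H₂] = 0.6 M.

0.01253 M/s

Step 1: The rate law is rate = k[NO]^2[H₂]^1
Step 2: Substitute: rate = 0.051 × (0.64)^2 × (0.6)^1
Step 3: rate = 0.051 × 0.4096 × 0.6 = 0.0125338 M/s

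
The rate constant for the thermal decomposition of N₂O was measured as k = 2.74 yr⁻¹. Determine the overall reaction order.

first order (1)

Step 1: The units of k for an nth-order reaction are (concentration)^(1-n)·(time)⁻¹.
Step 2: Here k has units yr⁻¹, so the concentration exponent is 0.
Step 3: 1 - n = 0 ⇒ n = 1. The reaction is first order.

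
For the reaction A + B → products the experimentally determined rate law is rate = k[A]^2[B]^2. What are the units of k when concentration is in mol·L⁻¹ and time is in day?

(mol·L⁻¹)⁻³·day⁻¹

Step 1: Overall order = 2 + 2 = 4.
Step 2: rate has units mol·L⁻¹·day⁻¹; [A]^2[B]^2 has units (mol·L⁻¹)^4.
Step 3: k = rate/([A]^2[B]^2), so units of k = (mol·L⁻¹)^(1-4)·day⁻¹ = (mol·L⁻¹)⁻³·day⁻¹.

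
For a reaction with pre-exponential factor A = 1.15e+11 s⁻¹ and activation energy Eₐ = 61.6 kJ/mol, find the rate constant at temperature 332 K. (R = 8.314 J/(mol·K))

2.34e+01 s⁻¹

Step 1: Use the Arrhenius equation: k = A × exp(-Eₐ/RT)
Step 2: Convert Eₐ to J/mol: 61.6 kJ/mol = 61600 J/mol
Step 3: Calculate the exponent: -Eₐ/(RT) = -61600/(8.314 × 332) = -22.31684
Step 4: k = 1.15e+11 × exp(-22.31684)
Step 5: k = 1.15e+11 × 2.03198e-10 = 2.3368e+01 s⁻¹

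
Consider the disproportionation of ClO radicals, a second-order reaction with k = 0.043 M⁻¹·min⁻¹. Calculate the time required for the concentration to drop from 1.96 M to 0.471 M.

37.51 min

Step 1: For second-order: t = (1/[ClO] - 1/[ClO]₀)/k
Step 2: t = (1/0.471 - 1/1.96)/0.043
Step 3: t = (2.123 - 0.5102)/0.043
Step 4: t = 1.613/0.043 = 37.51 min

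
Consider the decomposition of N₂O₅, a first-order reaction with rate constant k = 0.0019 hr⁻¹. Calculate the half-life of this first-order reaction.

364.8 hr

Step 1: For a first-order reaction, t₁/₂ = ln(2)/k
Step 2: t₁/₂ = ln(2)/0.0019
Step 3: t₁/₂ = 0.6931/0.0019 = 364.8 hr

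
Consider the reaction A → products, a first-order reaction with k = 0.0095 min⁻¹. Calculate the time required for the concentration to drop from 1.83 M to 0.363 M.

170.3 min

Step 1: For first-order: t = ln([A]₀/[A])/k
Step 2: t = ln(1.83/0.363)/0.0095
Step 3: t = ln(5.041)/0.0095
Step 4: t = 1.618/0.0095 = 170.3 min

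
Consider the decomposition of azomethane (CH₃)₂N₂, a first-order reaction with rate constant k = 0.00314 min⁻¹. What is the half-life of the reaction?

220.7 min

Step 1: For a first-order reaction, t₁/₂ = ln(2)/k
Step 2: t₁/₂ = ln(2)/0.00314
Step 3: t₁/₂ = 0.6931/0.00314 = 220.7 min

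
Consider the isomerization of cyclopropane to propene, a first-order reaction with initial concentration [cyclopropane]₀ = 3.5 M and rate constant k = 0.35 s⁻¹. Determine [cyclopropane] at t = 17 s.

0.00912 M

Step 1: For a first-order reaction: [cyclopropane] = [cyclopropane]₀ × e^(-kt)
Step 2: [cyclopropane] = 3.5 × e^(-0.35 × 17)
Step 3: [cyclopropane] = 3.5 × e^(-5.95)
Step 4: [cyclopropane] = 3.5 × 0.00260584 = 0.00912 M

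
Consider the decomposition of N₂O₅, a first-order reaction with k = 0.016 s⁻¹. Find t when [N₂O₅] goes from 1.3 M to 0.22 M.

111 s

Step 1: For first-order: t = ln([N₂O₅]₀/[N₂O₅])/k
Step 2: t = ln(1.3/0.22)/0.016
Step 3: t = ln(5.909)/0.016
Step 4: t = 1.776/0.016 = 111 s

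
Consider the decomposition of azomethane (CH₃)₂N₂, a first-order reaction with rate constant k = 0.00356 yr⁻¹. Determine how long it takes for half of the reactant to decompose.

194.7 yr

Step 1: For a first-order reaction, t₁/₂ = ln(2)/k
Step 2: t₁/₂ = ln(2)/0.00356
Step 3: t₁/₂ = 0.6931/0.00356 = 194.7 yr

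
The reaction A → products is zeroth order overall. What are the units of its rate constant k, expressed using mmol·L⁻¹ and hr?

mmol·L⁻¹·hr⁻¹

Step 1: For overall order n, rate = k × (concentration)^n.
Step 2: Rate has units mmol·L⁻¹·hr⁻¹; concentration term has units (mmol·L⁻¹)^0.
Step 3: k = rate / (concentration)^n, so units of k = (mmol·L⁻¹)^(1-0)·hr⁻¹ = mmol·L⁻¹·hr⁻¹.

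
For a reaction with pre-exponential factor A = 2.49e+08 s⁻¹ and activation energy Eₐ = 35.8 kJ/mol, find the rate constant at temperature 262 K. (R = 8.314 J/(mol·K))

1.81e+01 s⁻¹

Step 1: Use the Arrhenius equation: k = A × exp(-Eₐ/RT)
Step 2: Convert Eₐ to J/mol: 35.8 kJ/mol = 35800 J/mol
Step 3: Calculate the exponent: -Eₐ/(RT) = -35800/(8.314 × 262) = -16.43508
Step 4: k = 2.49e+08 × exp(-16.43508)
Step 5: k = 2.49e+08 × 7.28342e-08 = 1.8136e+01 s⁻¹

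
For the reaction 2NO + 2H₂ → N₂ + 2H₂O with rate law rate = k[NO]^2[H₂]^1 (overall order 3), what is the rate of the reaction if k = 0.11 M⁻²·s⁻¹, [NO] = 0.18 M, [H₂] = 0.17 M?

0.0006059 M/s

Step 1: The rate law is rate = k[NO]^2[H₂]^1, overall order = 2+1 = 3
Step 2: Substitute values: rate = 0.11 × (0.18)^2 × (0.17)^1
Step 3: rate = 0.11 × 0.0324 × 0.17 = 0.00060588 M/s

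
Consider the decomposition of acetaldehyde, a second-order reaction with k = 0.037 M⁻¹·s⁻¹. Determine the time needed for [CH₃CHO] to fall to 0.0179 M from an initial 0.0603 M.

1062 s

Step 1: For second-order: t = (1/[CH₃CHO] - 1/[CH₃CHO]₀)/k
Step 2: t = (1/0.0179 - 1/0.0603)/0.037
Step 3: t = (55.87 - 16.58)/0.037
Step 4: t = 39.28/0.037 = 1062 s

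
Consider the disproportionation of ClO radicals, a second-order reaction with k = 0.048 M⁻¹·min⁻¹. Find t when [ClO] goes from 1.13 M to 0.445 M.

28.38 min

Step 1: For second-order: t = (1/[ClO] - 1/[ClO]₀)/k
Step 2: t = (1/0.445 - 1/1.13)/0.048
Step 3: t = (2.247 - 0.885)/0.048
Step 4: t = 1.362/0.048 = 28.38 min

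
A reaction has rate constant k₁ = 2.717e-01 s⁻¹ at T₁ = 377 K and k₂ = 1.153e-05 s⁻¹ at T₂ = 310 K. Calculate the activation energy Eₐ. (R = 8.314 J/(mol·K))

146.0 kJ/mol

Step 1: Use the two-temperature Arrhenius form: ln(k₂/k₁) = -Eₐ/R × (1/T₂ - 1/T₁)
Step 2: ln(k₂/k₁) = ln(1.153e-05/2.717e-01) = ln(4.24365e-05) = -10.0675
Step 3: 1/T₂ - 1/T₁ = 1/310 - 1/377 = 5.732866e-04 K⁻¹
Step 4: Eₐ = -R × ln(k₂/k₁) / (1/T₂ - 1/T₁) = -8.314 × -10.0675 / 5.732866e-04
Step 5: Eₐ = 1.4600e+05 J/mol = 146.0 kJ/mol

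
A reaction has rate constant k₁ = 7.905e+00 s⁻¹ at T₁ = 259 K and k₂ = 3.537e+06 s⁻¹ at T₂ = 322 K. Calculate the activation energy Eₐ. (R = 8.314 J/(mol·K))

143.2 kJ/mol

Step 1: Use the two-temperature Arrhenius form: ln(k₂/k₁) = -Eₐ/R × (1/T₂ - 1/T₁)
Step 2: ln(k₂/k₁) = ln(3.537e+06/7.905e+00) = ln(447438) = 13.0113
Step 3: 1/T₂ - 1/T₁ = 1/322 - 1/259 = -7.554138e-04 K⁻¹
Step 4: Eₐ = -R × ln(k₂/k₁) / (1/T₂ - 1/T₁) = -8.314 × 13.0113 / -7.554138e-04
Step 5: Eₐ = 1.4320e+05 J/mol = 143.2 kJ/mol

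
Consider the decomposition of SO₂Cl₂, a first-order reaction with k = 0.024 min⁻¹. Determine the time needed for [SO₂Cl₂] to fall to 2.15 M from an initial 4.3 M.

28.88 min

Step 1: For first-order: t = ln([SO₂Cl₂]₀/[SO₂Cl₂])/k
Step 2: t = ln(4.3/2.15)/0.024
Step 3: t = ln(2)/0.024
Step 4: t = 0.6931/0.024 = 28.88 min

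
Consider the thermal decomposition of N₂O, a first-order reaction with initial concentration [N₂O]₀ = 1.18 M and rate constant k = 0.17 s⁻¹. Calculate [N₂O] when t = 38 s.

0.001846 M

Step 1: For a first-order reaction: [N₂O] = [N₂O]₀ × e^(-kt)
Step 2: [N₂O] = 1.18 × e^(-0.17 × 38)
Step 3: [N₂O] = 1.18 × e^(-6.46)
Step 4: [N₂O] = 1.18 × 0.0015648 = 0.001846 M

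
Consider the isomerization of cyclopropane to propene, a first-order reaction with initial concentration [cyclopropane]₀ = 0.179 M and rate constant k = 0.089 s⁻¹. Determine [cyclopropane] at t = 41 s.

0.004657 M

Step 1: For a first-order reaction: [cyclopropane] = [cyclopropane]₀ × e^(-kt)
Step 2: [cyclopropane] = 0.179 × e^(-0.089 × 41)
Step 3: [cyclopropane] = 0.179 × e^(-3.649)
Step 4: [cyclopropane] = 0.179 × 0.0260171 = 0.004657 M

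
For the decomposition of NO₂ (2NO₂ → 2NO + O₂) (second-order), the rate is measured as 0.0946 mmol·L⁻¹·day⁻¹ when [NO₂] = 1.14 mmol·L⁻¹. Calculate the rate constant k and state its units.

0.07279 (mmol·L⁻¹)⁻¹·day⁻¹

Step 1: rate = k[NO₂]^2, so k = rate / [NO₂]^2.
Step 2: k = 0.0946 / (1.14)^2 = 0.0946 / 1.3.
Step 3: k = 0.07279 (mmol·L⁻¹)⁻¹·day⁻¹.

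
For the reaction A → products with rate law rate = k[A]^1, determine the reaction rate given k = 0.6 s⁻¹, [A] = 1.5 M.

0.9 M/s

Step 1: Identify the rate law: rate = k[A]^1
Step 2: Substitute values: rate = 0.6 × (1.5)^1
Step 3: Calculate: rate = 0.6 × 1.5 = 0.9 M/s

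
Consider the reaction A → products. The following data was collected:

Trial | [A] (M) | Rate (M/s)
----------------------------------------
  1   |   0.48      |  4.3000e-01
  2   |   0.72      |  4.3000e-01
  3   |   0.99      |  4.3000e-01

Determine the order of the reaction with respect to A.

zeroth order (0)

Step 1: Compare trials - when concentration changes, rate stays constant.
Step 2: rate₂/rate₁ = 4.3000e-01/4.3000e-01 = 1
Step 3: [A]₂/[A]₁ = 0.72/0.48 = 1.5
Step 4: Since rate ratio ≈ (conc ratio)^0, the reaction is zeroth order.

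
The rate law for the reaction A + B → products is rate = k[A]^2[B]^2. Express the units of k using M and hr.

M⁻³·hr⁻¹

Step 1: Overall order = 2 + 2 = 4.
Step 2: rate has units M·hr⁻¹; [A]^2[B]^2 has units M^4.
Step 3: k = rate/([A]^2[B]^2), so units of k = M^(1-4)·hr⁻¹ = M⁻³·hr⁻¹.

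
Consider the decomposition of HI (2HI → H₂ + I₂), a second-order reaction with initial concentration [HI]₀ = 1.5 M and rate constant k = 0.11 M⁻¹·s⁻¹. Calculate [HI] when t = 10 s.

0.566 M

Step 1: For a second-order reaction: 1/[HI] = 1/[HI]₀ + kt
Step 2: 1/[HI] = 1/1.5 + 0.11 × 10
Step 3: 1/[HI] = 0.6667 + 1.1 = 1.767
Step 4: [HI] = 1/1.767 = 0.566 M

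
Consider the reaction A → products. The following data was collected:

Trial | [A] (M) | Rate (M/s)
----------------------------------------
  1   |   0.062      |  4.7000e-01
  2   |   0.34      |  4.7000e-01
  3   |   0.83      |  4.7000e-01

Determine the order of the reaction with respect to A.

zeroth order (0)

Step 1: Compare trials - when concentration changes, rate stays constant.
Step 2: rate₂/rate₁ = 4.7000e-01/4.7000e-01 = 1
Step 3: [A]₂/[A]₁ = 0.34/0.062 = 5.484
Step 4: Since rate ratio ≈ (conc ratio)^0, the reaction is zeroth order.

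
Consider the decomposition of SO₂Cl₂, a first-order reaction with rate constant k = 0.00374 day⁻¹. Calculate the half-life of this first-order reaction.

185.3 day

Step 1: For a first-order reaction, t₁/₂ = ln(2)/k
Step 2: t₁/₂ = ln(2)/0.00374
Step 3: t₁/₂ = 0.6931/0.00374 = 185.3 day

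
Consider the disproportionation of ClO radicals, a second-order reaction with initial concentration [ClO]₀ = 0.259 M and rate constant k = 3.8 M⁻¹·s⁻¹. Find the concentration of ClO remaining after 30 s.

0.008485 M

Step 1: For a second-order reaction: 1/[ClO] = 1/[ClO]₀ + kt
Step 2: 1/[ClO] = 1/0.259 + 3.8 × 30
Step 3: 1/[ClO] = 3.861 + 114 = 117.9
Step 4: [ClO] = 1/117.9 = 0.008485 M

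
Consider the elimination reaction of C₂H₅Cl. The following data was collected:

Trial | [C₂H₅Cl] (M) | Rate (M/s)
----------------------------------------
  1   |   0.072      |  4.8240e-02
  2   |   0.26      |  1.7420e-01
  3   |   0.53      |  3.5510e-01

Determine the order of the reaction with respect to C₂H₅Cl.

first order (1)

Step 1: Compare trials to find order n where rate₂/rate₁ = ([C₂H₅Cl]₂/[C₂H₅Cl]₁)^n
Step 2: rate₂/rate₁ = 1.7420e-01/4.8240e-02 = 3.611
Step 3: [C₂H₅Cl]₂/[C₂H₅Cl]₁ = 0.26/0.072 = 3.611
Step 4: n = ln(3.611)/ln(3.611) = 1.00 ≈ 1
Step 5: The reaction is first order in C₂H₅Cl.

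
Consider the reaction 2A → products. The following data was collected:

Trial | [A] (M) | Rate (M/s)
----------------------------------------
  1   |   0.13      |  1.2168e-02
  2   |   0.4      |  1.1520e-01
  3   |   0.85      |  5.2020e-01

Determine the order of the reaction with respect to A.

second order (2)

Step 1: Compare trials to find order n where rate₂/rate₁ = ([A]₂/[A]₁)^n
Step 2: rate₂/rate₁ = 1.1520e-01/1.2168e-02 = 9.467
Step 3: [A]₂/[A]₁ = 0.4/0.13 = 3.077
Step 4: n = ln(9.467)/ln(3.077) = 2.00 ≈ 2
Step 5: The reaction is second order in A.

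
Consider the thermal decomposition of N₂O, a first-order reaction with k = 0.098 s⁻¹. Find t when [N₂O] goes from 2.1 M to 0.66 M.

11.81 s

Step 1: For first-order: t = ln([N₂O]₀/[N₂O])/k
Step 2: t = ln(2.1/0.66)/0.098
Step 3: t = ln(3.182)/0.098
Step 4: t = 1.157/0.098 = 11.81 s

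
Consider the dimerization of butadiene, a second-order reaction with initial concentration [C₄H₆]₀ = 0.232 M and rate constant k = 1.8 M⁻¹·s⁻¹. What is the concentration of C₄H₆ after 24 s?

0.02105 M

Step 1: For a second-order reaction: 1/[C₄H₆] = 1/[C₄H₆]₀ + kt
Step 2: 1/[C₄H₆] = 1/0.232 + 1.8 × 24
Step 3: 1/[C₄H₆] = 4.31 + 43.2 = 47.51
Step 4: [C₄H₆] = 1/47.51 = 0.02105 M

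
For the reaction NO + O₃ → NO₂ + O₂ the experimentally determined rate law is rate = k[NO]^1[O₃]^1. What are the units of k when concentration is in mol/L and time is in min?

(mol/L)⁻¹·min⁻¹

Step 1: Overall order = 1 + 1 = 2.
Step 2: rate has units mol/L·min⁻¹; [NO]^1[O₃]^1 has units (mol/L)^2.
Step 3: k = rate/([NO]^1[O₃]^1), so units of k = (mol/L)^(1-2)·min⁻¹ = (mol/L)⁻¹·min⁻¹.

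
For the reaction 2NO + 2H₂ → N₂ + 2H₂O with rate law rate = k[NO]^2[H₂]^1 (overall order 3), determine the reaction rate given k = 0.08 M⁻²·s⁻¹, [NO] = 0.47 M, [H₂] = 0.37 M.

0.006539 M/s

Step 1: The rate law is rate = k[NO]^2[H₂]^1, overall order = 2+1 = 3
Step 2: Substitute values: rate = 0.08 × (0.47)^2 × (0.37)^1
Step 3: rate = 0.08 × 0.2209 × 0.37 = 0.00653864 M/s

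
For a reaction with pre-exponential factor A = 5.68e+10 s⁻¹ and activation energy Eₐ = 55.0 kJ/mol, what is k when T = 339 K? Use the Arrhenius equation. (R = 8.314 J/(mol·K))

1.90e+02 s⁻¹

Step 1: Use the Arrhenius equation: k = A × exp(-Eₐ/RT)
Step 2: Convert Eₐ to J/mol: 55.0 kJ/mol = 55000 J/mol
Step 3: Calculate the exponent: -Eₐ/(RT) = -55000/(8.314 × 339) = -19.51430
Step 4: k = 5.68e+10 × exp(-19.51430)
Step 5: k = 5.68e+10 × 3.35002e-09 = 1.9028e+02 s⁻¹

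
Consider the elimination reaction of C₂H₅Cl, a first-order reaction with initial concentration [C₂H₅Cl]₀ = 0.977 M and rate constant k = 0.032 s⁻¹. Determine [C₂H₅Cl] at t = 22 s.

0.4832 M

Step 1: For a first-order reaction: [C₂H₅Cl] = [C₂H₅Cl]₀ × e^(-kt)
Step 2: [C₂H₅Cl] = 0.977 × e^(-0.032 × 22)
Step 3: [C₂H₅Cl] = 0.977 × e^(-0.704)
Step 4: [C₂H₅Cl] = 0.977 × 0.494603 = 0.4832 M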